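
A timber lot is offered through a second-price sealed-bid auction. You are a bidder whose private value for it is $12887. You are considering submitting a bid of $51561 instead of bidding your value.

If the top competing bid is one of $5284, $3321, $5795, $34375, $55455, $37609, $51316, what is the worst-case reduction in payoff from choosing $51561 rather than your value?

$5284: same outcome either way → loss $0.
$3321: same outcome either way → loss $0.
$5795: same outcome either way → loss $0.
$34375: truthful gives $0, deviation gives −$21488 → loss $21488.
$55455: same outcome either way → loss $0.
$37609: truthful gives $0, deviation gives −$24722 → loss $24722.
$51316: truthful gives $0, deviation gives −$38429 → loss $38429.
Maximum loss: $38429.

$38429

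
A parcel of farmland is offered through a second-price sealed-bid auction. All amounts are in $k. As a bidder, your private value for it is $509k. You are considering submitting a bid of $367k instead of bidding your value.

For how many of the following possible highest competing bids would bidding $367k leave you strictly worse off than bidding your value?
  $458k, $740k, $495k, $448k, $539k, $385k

4

The deviation hurts exactly when the highest competing bid lies strictly between $367k and $509k — underbidding then forfeits a profitable win.
$458k: inside the interval → strictly worse (loss $51k).
$740k: above both → same outcome either way.
$495k: inside the interval → strictly worse (loss $14k).
$448k: inside the interval → strictly worse (loss $61k).
$539k: above both → same outcome either way.
$385k: inside the interval → strictly worse (loss $124k).
Count: 4.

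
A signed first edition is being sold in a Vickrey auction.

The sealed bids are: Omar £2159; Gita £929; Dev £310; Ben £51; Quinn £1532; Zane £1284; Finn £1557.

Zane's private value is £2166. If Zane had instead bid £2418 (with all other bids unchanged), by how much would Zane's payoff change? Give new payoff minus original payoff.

£7

The highest bid among the other bidders is £2159; Zane's bid doesn't change that.
Original bid £1284: Zane is not highest (top rival bid is £2159); payoff £0.
Alternative bid £2418: Zane is highest, pays the top rival bid £2159; payoff £2166 − £2159 = £7.
Change in payoff = £7 − (£0) = £7.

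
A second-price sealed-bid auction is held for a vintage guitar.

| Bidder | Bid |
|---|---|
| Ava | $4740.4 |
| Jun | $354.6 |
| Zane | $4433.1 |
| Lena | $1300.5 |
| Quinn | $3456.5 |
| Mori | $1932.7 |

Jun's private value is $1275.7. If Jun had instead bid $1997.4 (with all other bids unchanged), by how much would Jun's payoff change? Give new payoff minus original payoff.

The highest bid among the other bidders is $4740.4; Jun's bid doesn't change that.
Original bid $354.6: Jun is not highest (top rival bid is $4740.4); payoff $0.
Alternative bid $1997.4: Jun is not highest (top rival bid is $4740.4); payoff $0.
Change in payoff = $0 − ($0) = $0.

$0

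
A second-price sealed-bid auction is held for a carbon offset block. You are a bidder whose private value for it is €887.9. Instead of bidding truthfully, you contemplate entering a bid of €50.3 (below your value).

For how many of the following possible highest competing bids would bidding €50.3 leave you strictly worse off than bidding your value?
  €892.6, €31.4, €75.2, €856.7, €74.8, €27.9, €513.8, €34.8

4

The deviation hurts exactly when the highest competing bid lies strictly between €50.3 and €887.9 — underbidding then forfeits a profitable win.
€892.6: above both → same outcome either way.
€31.4: below both → same outcome either way.
€75.2: inside the interval → strictly worse (loss €812.7).
€856.7: inside the interval → strictly worse (loss €31.2).
€74.8: inside the interval → strictly worse (loss €813.1).
€27.9: below both → same outcome either way.
€513.8: inside the interval → strictly worse (loss €374.1).
€34.8: below both → same outcome either way.
Count: 4.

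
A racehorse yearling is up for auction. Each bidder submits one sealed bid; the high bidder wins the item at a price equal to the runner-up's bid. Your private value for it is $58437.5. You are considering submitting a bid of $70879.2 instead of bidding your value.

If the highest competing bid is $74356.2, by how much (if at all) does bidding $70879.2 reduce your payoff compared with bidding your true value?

Bidding your value $58437.5: you lose (since $58437.5 < $74356.2). Payoff $0.
Bidding $70879.2: you lose. Payoff $0.
Difference = $0 − $0 = $0; both bids lead to the same outcome because the competing bid is above both your value and your alternative bid.
Truthful bidding weakly dominates here: raising your bid can only win items priced above your value, and lowering it can only forfeit items priced below.

$0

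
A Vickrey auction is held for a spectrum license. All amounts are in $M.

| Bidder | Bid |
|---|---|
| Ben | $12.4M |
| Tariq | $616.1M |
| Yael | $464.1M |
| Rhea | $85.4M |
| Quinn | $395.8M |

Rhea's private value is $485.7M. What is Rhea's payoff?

$0M

Highest bid: Tariq at $616.1M, so Tariq wins.
Second-highest bid: Yael at $464.1M — that is the price the winner pays.
Rhea did not win, so Rhea pays nothing and receives nothing: payoff $0M.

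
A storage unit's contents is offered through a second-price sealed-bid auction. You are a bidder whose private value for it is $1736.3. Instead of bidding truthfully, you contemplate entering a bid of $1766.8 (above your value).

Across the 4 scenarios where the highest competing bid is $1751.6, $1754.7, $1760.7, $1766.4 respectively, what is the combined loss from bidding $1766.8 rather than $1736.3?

The deviation costs you only when the competing bid falls strictly between $1736.3 and $1766.8; elsewhere both bids give the same outcome.
$1751.6: truthful payoff $0, deviation payoff −$15.3 → loss $15.3.
$1754.7: truthful payoff $0, deviation payoff −$18.4 → loss $18.4.
$1760.7: truthful payoff $0, deviation payoff −$24.4 → loss $24.4.
$1766.4: truthful payoff $0, deviation payoff −$30.1 → loss $30.1.
Total loss = $15.3 + $18.4 + $24.4 + $30.1 = $88.2.

$88.2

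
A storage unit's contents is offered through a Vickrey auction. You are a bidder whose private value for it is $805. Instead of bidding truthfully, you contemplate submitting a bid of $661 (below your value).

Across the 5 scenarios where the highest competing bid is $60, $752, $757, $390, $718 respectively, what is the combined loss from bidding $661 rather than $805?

$188

The deviation costs you only when the competing bid falls strictly between $661 and $805; elsewhere both bids give the same outcome.
$60: outcomes coincide → loss $0.
$752: truthful payoff $53, deviation payoff $0 → loss $53.
$757: truthful payoff $48, deviation payoff $0 → loss $48.
$390: outcomes coincide → loss $0.
$718: truthful payoff $87, deviation payoff $0 → loss $87.
Total loss = $53 + $48 + $87 = $188.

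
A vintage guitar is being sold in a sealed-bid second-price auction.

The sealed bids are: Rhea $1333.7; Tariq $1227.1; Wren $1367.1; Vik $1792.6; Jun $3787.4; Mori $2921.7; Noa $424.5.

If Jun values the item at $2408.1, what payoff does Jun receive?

−$513.6

Highest bid: Jun at $3787.4, so Jun wins.
Second-highest bid: Mori at $2921.7 — that is the price the winner pays.
Jun's payoff = value − price = $2408.1 − $2921.7 = −$513.6.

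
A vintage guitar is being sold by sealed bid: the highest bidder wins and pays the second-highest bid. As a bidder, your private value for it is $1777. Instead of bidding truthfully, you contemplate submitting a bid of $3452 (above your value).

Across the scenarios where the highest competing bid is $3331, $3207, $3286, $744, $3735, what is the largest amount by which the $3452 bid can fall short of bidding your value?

$1554

$3331: truthful gives $0, deviation gives −$1554 → loss $1554.
$3207: truthful gives $0, deviation gives −$1430 → loss $1430.
$3286: truthful gives $0, deviation gives −$1509 → loss $1509.
$744: same outcome either way → loss $0.
$3735: same outcome either way → loss $0.
Maximum loss: $1554.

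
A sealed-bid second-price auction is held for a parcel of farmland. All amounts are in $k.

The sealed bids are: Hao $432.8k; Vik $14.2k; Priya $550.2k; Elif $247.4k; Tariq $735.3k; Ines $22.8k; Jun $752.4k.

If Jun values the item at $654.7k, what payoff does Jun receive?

Highest bid: Jun at $752.4k, so Jun wins.
Second-highest bid: Tariq at $735.3k — that is the price the winner pays.
Jun's payoff = value − price = $654.7k − $735.3k = −$80.6k.

−$80.6k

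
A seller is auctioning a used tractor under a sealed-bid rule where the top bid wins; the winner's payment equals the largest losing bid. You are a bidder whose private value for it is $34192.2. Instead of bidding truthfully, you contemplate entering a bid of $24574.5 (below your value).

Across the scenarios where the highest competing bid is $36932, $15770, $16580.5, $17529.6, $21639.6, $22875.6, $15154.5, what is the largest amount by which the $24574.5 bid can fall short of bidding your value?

$0

$36932: same outcome either way → loss $0.
$15770: same outcome either way → loss $0.
$16580.5: same outcome either way → loss $0.
$17529.6: same outcome either way → loss $0.
$21639.6: same outcome either way → loss $0.
$22875.6: same outcome either way → loss $0.
$15154.5: same outcome either way → loss $0.
Maximum loss: $0.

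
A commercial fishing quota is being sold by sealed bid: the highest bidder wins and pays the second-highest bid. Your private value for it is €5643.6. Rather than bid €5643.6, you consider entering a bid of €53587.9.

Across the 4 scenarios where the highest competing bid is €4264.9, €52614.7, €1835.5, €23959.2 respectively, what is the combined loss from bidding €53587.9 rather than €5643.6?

€65286.7

The deviation costs you only when the competing bid falls strictly between €5643.6 and €53587.9; elsewhere both bids give the same outcome.
€4264.9: outcomes coincide → loss €0.
€52614.7: truthful payoff €0, deviation payoff −€46971.1 → loss €46971.1.
€1835.5: outcomes coincide → loss €0.
€23959.2: truthful payoff €0, deviation payoff −€18315.6 → loss €18315.6.
Total loss = €46971.1 + €18315.6 = €65286.7.
In a second-price auction your bid sets only whether you win, not what you pay, so bidding your true value is weakly dominant.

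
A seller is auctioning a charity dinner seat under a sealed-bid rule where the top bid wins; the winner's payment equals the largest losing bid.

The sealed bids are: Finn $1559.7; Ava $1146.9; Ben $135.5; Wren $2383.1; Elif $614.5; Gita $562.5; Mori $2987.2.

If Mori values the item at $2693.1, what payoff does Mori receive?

$310

Highest bid: Mori at $2987.2, so Mori wins.
Second-highest bid: Wren at $2383.1 — that is the price the winner pays.
Mori's payoff = value − price = $2693.1 − $2383.1 = $310.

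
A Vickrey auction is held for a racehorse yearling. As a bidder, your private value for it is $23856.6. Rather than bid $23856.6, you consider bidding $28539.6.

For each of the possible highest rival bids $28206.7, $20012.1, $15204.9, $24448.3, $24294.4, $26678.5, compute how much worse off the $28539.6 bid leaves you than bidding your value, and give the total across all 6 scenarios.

The deviation costs you only when the competing bid falls strictly between $23856.6 and $28539.6; elsewhere both bids give the same outcome.
$28206.7: truthful payoff $0, deviation payoff −$4350.1 → loss $4350.1.
$20012.1: outcomes coincide → loss $0.
$15204.9: outcomes coincide → loss $0.
$24448.3: truthful payoff $0, deviation payoff −$591.7 → loss $591.7.
$24294.4: truthful payoff $0, deviation payoff −$437.8 → loss $437.8.
$26678.5: truthful payoff $0, deviation payoff −$2821.9 → loss $2821.9.
Total loss = $4350.1 + $591.7 + $437.8 + $2821.9 = $8201.5.

$8201.5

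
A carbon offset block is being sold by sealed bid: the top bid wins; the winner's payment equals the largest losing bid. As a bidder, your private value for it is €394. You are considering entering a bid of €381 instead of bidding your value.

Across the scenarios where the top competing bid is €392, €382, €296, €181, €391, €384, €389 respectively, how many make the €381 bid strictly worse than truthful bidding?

5

The deviation hurts exactly when the highest competing bid lies strictly between €381 and €394 — underbidding then forfeits a profitable win.
€392: inside the interval → strictly worse (loss €2).
€382: inside the interval → strictly worse (loss €12).
€296: below both → same outcome either way.
€181: below both → same outcome either way.
€391: inside the interval → strictly worse (loss €3).
€384: inside the interval → strictly worse (loss €10).
€389: inside the interval → strictly worse (loss €5).
Count: 5.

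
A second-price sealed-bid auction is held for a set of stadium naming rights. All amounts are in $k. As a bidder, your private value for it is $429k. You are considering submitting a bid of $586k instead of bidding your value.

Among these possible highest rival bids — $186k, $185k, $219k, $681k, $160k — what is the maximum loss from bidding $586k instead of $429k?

$0k

$186k: same outcome either way → loss $0k.
$185k: same outcome either way → loss $0k.
$219k: same outcome either way → loss $0k.
$681k: same outcome either way → loss $0k.
$160k: same outcome either way → loss $0k.
Maximum loss: $0k.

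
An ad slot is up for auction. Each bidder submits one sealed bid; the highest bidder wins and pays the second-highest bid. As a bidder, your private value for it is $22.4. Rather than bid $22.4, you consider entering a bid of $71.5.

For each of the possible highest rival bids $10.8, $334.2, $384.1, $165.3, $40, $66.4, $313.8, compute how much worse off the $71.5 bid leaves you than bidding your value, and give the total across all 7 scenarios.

$61.6

The deviation costs you only when the competing bid falls strictly between $22.4 and $71.5; elsewhere both bids give the same outcome.
$10.8: outcomes coincide → loss $0.
$334.2: outcomes coincide → loss $0.
$384.1: outcomes coincide → loss $0.
$165.3: outcomes coincide → loss $0.
$40: truthful payoff $0, deviation payoff −$17.6 → loss $17.6.
$66.4: truthful payoff $0, deviation payoff −$44 → loss $44.
$313.8: outcomes coincide → loss $0.
Total loss = $17.6 + $44 = $61.6.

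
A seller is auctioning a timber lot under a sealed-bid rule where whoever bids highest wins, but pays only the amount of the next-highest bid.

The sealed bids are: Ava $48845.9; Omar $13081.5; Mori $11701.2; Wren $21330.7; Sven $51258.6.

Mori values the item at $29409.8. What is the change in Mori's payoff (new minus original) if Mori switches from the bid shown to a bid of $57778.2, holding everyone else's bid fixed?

−$21848.8

The highest bid among the other bidders is $51258.6; Mori's bid doesn't change that.
Original bid $11701.2: Mori is not highest (top rival bid is $51258.6); payoff $0.
Alternative bid $57778.2: Mori is highest, pays the top rival bid $51258.6; payoff $29409.8 − $51258.6 = −$21848.8.
Change in payoff = −$21848.8 − ($0) = −$21848.8.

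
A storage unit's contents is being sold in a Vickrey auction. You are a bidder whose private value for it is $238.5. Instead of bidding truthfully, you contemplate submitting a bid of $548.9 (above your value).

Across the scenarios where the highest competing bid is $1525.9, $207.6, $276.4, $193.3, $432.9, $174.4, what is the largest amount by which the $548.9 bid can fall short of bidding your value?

$194.4

$1525.9: same outcome either way → loss $0.
$207.6: same outcome either way → loss $0.
$276.4: truthful gives $0, deviation gives −$37.9 → loss $37.9.
$193.3: same outcome either way → loss $0.
$432.9: truthful gives $0, deviation gives −$194.4 → loss $194.4.
$174.4: same outcome either way → loss $0.
Maximum loss: $194.4.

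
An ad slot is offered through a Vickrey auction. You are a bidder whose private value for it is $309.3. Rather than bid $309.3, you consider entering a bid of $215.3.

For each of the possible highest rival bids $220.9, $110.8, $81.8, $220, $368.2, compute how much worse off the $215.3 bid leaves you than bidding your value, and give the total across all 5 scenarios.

The deviation costs you only when the competing bid falls strictly between $215.3 and $309.3; elsewhere both bids give the same outcome.
$220.9: truthful payoff $88.4, deviation payoff $0 → loss $88.4.
$110.8: outcomes coincide → loss $0.
$81.8: outcomes coincide → loss $0.
$220: truthful payoff $89.3, deviation payoff $0 → loss $89.3.
$368.2: outcomes coincide → loss $0.
Total loss = $88.4 + $89.3 = $177.7.
In a second-price auction your bid sets only whether you win, not what you pay, so bidding your true value is weakly dominant.

$177.7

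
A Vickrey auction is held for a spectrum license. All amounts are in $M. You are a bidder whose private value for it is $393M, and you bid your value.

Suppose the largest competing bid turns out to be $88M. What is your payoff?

$305M

Your bid $393M exceeds the highest competing bid $88M, so you win.
In a second-price auction the winner pays the second-highest bid, $88M.
Payoff = value − price = $393M − $88M = $305M.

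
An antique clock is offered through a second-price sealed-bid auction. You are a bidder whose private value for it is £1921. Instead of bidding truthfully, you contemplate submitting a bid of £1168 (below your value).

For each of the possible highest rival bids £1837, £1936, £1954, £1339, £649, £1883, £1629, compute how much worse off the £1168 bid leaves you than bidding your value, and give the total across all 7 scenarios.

£996

The deviation costs you only when the competing bid falls strictly between £1168 and £1921; elsewhere both bids give the same outcome.
£1837: truthful payoff £84, deviation payoff £0 → loss £84.
£1936: outcomes coincide → loss £0.
£1954: outcomes coincide → loss £0.
£1339: truthful payoff £582, deviation payoff £0 → loss £582.
£649: outcomes coincide → loss £0.
£1883: truthful payoff £38, deviation payoff £0 → loss £38.
£1629: truthful payoff £292, deviation payoff £0 → loss £292.
Total loss = £84 + £582 + £38 + £292 = £996.
Because the price is fixed by the runner-up's bid, deviating from your value can only change a good outcome into a bad one — never the reverse.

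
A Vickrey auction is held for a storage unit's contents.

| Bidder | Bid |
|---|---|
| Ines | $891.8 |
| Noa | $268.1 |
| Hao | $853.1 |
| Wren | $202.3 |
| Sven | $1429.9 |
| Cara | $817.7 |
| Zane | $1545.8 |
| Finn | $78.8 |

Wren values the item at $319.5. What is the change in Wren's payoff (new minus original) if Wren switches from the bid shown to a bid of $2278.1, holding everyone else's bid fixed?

The highest bid among the other bidders is $1545.8; Wren's bid doesn't change that.
Original bid $202.3: Wren is not highest (top rival bid is $1545.8); payoff $0.
Alternative bid $2278.1: Wren is highest, pays the top rival bid $1545.8; payoff $319.5 − $1545.8 = −$1226.3.
Change in payoff = −$1226.3 − ($0) = −$1226.3.

−$1226.3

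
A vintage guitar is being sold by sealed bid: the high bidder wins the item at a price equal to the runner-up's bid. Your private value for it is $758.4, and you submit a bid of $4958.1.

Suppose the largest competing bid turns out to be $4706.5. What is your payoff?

−$3948.1

Your bid $4958.1 exceeds the highest competing bid $4706.5, so you win.
In a second-price auction the winner pays the second-highest bid, $4706.5.
Payoff = value − price = $758.4 − $4706.5 = −$3948.1.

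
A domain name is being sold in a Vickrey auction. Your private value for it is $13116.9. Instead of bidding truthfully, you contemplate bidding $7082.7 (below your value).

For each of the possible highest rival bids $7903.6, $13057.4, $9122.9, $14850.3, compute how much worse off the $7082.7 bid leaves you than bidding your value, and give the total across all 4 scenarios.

$9266.8

The deviation costs you only when the competing bid falls strictly between $7082.7 and $13116.9; elsewhere both bids give the same outcome.
$7903.6: truthful payoff $5213.3, deviation payoff $0 → loss $5213.3.
$13057.4: truthful payoff $59.5, deviation payoff $0 → loss $59.5.
$9122.9: truthful payoff $3994, deviation payoff $0 → loss $3994.
$14850.3: outcomes coincide → loss $0.
Total loss = $5213.3 + $59.5 + $3994 = $9266.8.
In a second-price auction your bid sets only whether you win, not what you pay, so bidding your true value is weakly dominant.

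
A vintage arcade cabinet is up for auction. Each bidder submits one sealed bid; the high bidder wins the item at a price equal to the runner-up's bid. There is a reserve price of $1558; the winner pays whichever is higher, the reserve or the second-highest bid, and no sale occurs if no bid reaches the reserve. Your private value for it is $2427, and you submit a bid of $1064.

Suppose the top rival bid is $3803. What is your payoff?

Your bid $1064 is below the highest competing bid $3803, so you lose. Payoff $0.

$0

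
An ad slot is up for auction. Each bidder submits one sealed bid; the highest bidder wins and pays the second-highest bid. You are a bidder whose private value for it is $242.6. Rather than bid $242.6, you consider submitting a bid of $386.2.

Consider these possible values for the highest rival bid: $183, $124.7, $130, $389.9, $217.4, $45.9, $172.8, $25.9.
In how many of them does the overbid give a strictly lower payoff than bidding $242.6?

The deviation hurts exactly when the highest competing bid lies strictly between $242.6 and $386.2 — overbidding then wins at a price above your value.
$183: below both → same outcome either way.
$124.7: below both → same outcome either way.
$130: below both → same outcome either way.
$389.9: above both → same outcome either way.
$217.4: below both → same outcome either way.
$45.9: below both → same outcome either way.
$172.8: below both → same outcome either way.
$25.9: below both → same outcome either way.
Count: 0.

0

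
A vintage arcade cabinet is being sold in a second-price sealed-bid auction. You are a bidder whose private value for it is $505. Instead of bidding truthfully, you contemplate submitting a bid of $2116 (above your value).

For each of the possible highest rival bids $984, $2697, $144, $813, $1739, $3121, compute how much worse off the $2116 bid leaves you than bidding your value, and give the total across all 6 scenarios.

$2021

The deviation costs you only when the competing bid falls strictly between $505 and $2116; elsewhere both bids give the same outcome.
$984: truthful payoff $0, deviation payoff −$479 → loss $479.
$2697: outcomes coincide → loss $0.
$144: outcomes coincide → loss $0.
$813: truthful payoff $0, deviation payoff −$308 → loss $308.
$1739: truthful payoff $0, deviation payoff −$1234 → loss $1234.
$3121: outcomes coincide → loss $0.
Total loss = $479 + $308 + $1234 = $2021.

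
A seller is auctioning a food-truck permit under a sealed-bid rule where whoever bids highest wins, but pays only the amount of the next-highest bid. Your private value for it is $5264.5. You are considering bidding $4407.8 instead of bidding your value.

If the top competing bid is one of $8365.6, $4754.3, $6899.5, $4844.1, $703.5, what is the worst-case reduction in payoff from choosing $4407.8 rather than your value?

$8365.6: same outcome either way → loss $0.
$4754.3: truthful gives $510.2, deviation gives $0 → loss $510.2.
$6899.5: same outcome either way → loss $0.
$4844.1: truthful gives $420.4, deviation gives $0 → loss $420.4.
$703.5: same outcome either way → loss $0.
Maximum loss: $510.2.

$510.2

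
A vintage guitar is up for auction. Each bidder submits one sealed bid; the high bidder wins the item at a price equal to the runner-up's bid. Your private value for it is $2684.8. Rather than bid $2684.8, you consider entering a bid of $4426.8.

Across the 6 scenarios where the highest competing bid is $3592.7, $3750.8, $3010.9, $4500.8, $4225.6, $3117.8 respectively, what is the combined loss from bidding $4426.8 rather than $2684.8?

The deviation costs you only when the competing bid falls strictly between $2684.8 and $4426.8; elsewhere both bids give the same outcome.
$3592.7: truthful payoff $0, deviation payoff −$907.9 → loss $907.9.
$3750.8: truthful payoff $0, deviation payoff −$1066 → loss $1066.
$3010.9: truthful payoff $0, deviation payoff −$326.1 → loss $326.1.
$4500.8: outcomes coincide → loss $0.
$4225.6: truthful payoff $0, deviation payoff −$1540.8 → loss $1540.8.
$3117.8: truthful payoff $0, deviation payoff −$433 → loss $433.
Total loss = $907.9 + $1066 + $326.1 + $1540.8 + $433 = $4273.8.

$4273.8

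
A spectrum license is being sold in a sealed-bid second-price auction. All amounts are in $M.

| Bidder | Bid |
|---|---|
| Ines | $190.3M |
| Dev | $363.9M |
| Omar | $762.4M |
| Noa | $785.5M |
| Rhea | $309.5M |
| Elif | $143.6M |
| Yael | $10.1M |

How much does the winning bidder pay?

$762.4M

Highest bid: Noa at $785.5M, so Noa wins.
Second-highest bid: Omar at $762.4M — that is the price the winner pays.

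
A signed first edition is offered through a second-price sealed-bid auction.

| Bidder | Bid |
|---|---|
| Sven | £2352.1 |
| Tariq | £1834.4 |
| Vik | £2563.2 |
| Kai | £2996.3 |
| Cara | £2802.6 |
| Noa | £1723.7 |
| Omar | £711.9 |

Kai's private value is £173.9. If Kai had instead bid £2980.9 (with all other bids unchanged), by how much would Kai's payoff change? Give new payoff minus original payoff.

The highest bid among the other bidders is £2802.6; Kai's bid doesn't change that.
Original bid £2996.3: Kai is highest, pays the top rival bid £2802.6; payoff £173.9 − £2802.6 = −£2628.7.
Alternative bid £2980.9: Kai is highest, pays the top rival bid £2802.6; payoff £173.9 − £2802.6 = −£2628.7.
Change in payoff = −£2628.7 − (−£2628.7) = £0.

£0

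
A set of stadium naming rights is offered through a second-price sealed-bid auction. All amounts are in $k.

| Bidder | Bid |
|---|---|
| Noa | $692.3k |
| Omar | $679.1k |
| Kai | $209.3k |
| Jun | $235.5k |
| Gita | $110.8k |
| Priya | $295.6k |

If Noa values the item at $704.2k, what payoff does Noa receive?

Highest bid: Noa at $692.3k, so Noa wins.
Second-highest bid: Omar at $679.1k — that is the price the winner pays.
Noa's payoff = value − price = $704.2k − $679.1k = $25.1k.

$25.1k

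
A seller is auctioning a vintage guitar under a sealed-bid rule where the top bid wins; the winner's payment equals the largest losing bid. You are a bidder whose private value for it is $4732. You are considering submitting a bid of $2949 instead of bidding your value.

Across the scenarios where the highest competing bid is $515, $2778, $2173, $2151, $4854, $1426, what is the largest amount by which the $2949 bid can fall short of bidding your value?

$0

$515: same outcome either way → loss $0.
$2778: same outcome either way → loss $0.
$2173: same outcome either way → loss $0.
$2151: same outcome either way → loss $0.
$4854: same outcome either way → loss $0.
$1426: same outcome either way → loss $0.
Maximum loss: $0.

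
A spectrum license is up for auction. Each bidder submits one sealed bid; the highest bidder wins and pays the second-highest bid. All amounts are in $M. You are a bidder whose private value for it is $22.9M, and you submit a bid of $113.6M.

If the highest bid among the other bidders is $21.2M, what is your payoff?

$1.7M

Your bid $113.6M exceeds the highest competing bid $21.2M, so you win.
In a second-price auction the winner pays the second-highest bid, $21.2M.
Payoff = value − price = $22.9M − $21.2M = $1.7M.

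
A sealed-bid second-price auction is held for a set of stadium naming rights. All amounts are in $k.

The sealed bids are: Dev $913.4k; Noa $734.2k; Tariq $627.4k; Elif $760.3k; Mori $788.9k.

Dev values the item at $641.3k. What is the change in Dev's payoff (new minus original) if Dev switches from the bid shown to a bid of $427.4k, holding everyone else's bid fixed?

$147.6k

The highest bid among the other bidders is $788.9k; Dev's bid doesn't change that.
Original bid $913.4k: Dev is highest, pays the top rival bid $788.9k; payoff $641.3k − $788.9k = −$147.6k.
Alternative bid $427.4k: Dev is not highest (top rival bid is $788.9k); payoff $0k.
Change in payoff = $0k − (−$147.6k) = $147.6k.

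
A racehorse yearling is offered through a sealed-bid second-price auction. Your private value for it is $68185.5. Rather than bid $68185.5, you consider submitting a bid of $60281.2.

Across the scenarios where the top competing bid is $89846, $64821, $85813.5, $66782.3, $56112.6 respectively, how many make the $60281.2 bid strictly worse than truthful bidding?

2

The deviation hurts exactly when the highest competing bid lies strictly between $60281.2 and $68185.5 — underbidding then forfeits a profitable win.
$89846: above both → same outcome either way.
$64821: inside the interval → strictly worse (loss $3364.5).
$85813.5: above both → same outcome either way.
$66782.3: inside the interval → strictly worse (loss $1403.2).
$56112.6: below both → same outcome either way.
Count: 2.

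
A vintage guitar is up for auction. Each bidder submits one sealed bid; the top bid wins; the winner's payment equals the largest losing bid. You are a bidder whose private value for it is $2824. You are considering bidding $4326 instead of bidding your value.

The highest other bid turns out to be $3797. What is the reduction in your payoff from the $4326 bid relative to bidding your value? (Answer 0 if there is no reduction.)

Bidding your value $2824: you lose (since $2824 < $3797). Payoff $0.
Bidding $4326: you win and pay $3797. Payoff $2824 − $3797 = −$973.
The competing bid $3797 lies between your value and your inflated bid, so overbidding wins an item priced above your value.
Loss from deviating = $0 − (−$973) = $973.

$973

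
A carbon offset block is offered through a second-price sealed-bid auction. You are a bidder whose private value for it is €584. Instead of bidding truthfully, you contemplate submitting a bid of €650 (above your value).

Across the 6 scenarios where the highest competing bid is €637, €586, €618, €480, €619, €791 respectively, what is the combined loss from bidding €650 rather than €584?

The deviation costs you only when the competing bid falls strictly between €584 and €650; elsewhere both bids give the same outcome.
€637: truthful payoff €0, deviation payoff −€53 → loss €53.
€586: truthful payoff €0, deviation payoff −€2 → loss €2.
€618: truthful payoff €0, deviation payoff −€34 → loss €34.
€480: outcomes coincide → loss €0.
€619: truthful payoff €0, deviation payoff −€35 → loss €35.
€791: outcomes coincide → loss €0.
Total loss = €53 + €2 + €34 + €35 = €124.

€124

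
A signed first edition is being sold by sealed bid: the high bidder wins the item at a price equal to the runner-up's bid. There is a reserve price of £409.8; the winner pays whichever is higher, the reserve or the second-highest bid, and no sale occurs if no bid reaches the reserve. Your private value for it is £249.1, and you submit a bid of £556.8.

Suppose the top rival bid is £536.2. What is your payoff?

Your bid £556.8 is the highest and exceeds the reserve.
Price = max(second-highest bid, reserve) = max(£536.2, £409.8) = £536.2.
Payoff = £249.1 − £536.2 = −£287.1.

−£287.1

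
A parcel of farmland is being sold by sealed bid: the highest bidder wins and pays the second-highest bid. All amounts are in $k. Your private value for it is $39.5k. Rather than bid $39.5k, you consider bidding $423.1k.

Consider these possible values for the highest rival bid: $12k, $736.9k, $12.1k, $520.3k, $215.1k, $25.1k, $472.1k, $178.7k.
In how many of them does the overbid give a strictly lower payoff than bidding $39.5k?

2

The deviation hurts exactly when the highest competing bid lies strictly between $39.5k and $423.1k — overbidding then wins at a price above your value.
$12k: below both → same outcome either way.
$736.9k: above both → same outcome either way.
$12.1k: below both → same outcome either way.
$520.3k: above both → same outcome either way.
$215.1k: inside the interval → strictly worse (loss $175.6k).
$25.1k: below both → same outcome either way.
$472.1k: above both → same outcome either way.
$178.7k: inside the interval → strictly worse (loss $139.2k).
Count: 2.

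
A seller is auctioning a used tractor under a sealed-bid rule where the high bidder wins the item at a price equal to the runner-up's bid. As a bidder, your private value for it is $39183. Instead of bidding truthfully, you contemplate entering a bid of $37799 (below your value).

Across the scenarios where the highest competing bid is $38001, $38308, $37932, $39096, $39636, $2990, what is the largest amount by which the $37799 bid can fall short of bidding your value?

$38001: truthful gives $1182, deviation gives $0 → loss $1182.
$38308: truthful gives $875, deviation gives $0 → loss $875.
$37932: truthful gives $1251, deviation gives $0 → loss $1251.
$39096: truthful gives $87, deviation gives $0 → loss $87.
$39636: same outcome either way → loss $0.
$2990: same outcome either way → loss $0.
Maximum loss: $1251.

$1251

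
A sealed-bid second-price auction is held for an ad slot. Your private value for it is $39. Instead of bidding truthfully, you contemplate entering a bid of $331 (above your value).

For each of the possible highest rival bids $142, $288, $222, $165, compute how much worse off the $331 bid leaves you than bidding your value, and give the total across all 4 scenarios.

$661

The deviation costs you only when the competing bid falls strictly between $39 and $331; elsewhere both bids give the same outcome.
$142: truthful payoff $0, deviation payoff −$103 → loss $103.
$288: truthful payoff $0, deviation payoff −$249 → loss $249.
$222: truthful payoff $0, deviation payoff −$183 → loss $183.
$165: truthful payoff $0, deviation payoff −$126 → loss $126.
Total loss = $103 + $249 + $183 + $126 = $661.
In a second-price auction your bid sets only whether you win, not what you pay, so bidding your true value is weakly dominant.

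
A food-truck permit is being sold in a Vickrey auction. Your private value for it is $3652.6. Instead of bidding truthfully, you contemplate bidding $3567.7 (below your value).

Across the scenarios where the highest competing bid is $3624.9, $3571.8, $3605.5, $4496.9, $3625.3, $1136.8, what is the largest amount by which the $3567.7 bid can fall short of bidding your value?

$80.8

$3624.9: truthful gives $27.7, deviation gives $0 → loss $27.7.
$3571.8: truthful gives $80.8, deviation gives $0 → loss $80.8.
$3605.5: truthful gives $47.1, deviation gives $0 → loss $47.1.
$4496.9: same outcome either way → loss $0.
$3625.3: truthful gives $27.3, deviation gives $0 → loss $27.3.
$1136.8: same outcome either way → loss $0.
Maximum loss: $80.8.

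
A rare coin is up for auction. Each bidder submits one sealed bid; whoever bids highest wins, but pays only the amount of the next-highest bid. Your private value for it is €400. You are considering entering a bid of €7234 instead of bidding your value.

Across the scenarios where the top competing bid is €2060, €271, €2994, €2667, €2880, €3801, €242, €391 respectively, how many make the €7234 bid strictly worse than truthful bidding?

5

The deviation hurts exactly when the highest competing bid lies strictly between €400 and €7234 — overbidding then wins at a price above your value.
€2060: inside the interval → strictly worse (loss €1660).
€271: below both → same outcome either way.
€2994: inside the interval → strictly worse (loss €2594).
€2667: inside the interval → strictly worse (loss €2267).
€2880: inside the interval → strictly worse (loss €2480).
€3801: inside the interval → strictly worse (loss €3401).
€242: below both → same outcome either way.
€391: below both → same outcome either way.
Count: 5.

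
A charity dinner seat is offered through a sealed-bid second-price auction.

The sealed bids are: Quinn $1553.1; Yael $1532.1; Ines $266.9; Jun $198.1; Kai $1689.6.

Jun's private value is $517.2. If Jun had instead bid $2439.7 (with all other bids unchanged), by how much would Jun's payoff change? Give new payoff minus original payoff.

The highest bid among the other bidders is $1689.6; Jun's bid doesn't change that.
Original bid $198.1: Jun is not highest (top rival bid is $1689.6); payoff $0.
Alternative bid $2439.7: Jun is highest, pays the top rival bid $1689.6; payoff $517.2 − $1689.6 = −$1172.4.
Change in payoff = −$1172.4 − ($0) = −$1172.4.

−$1172.4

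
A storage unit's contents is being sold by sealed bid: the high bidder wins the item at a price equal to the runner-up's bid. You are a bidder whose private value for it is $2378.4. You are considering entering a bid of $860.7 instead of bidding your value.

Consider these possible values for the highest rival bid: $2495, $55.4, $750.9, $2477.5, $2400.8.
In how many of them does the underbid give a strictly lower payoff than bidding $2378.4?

The deviation hurts exactly when the highest competing bid lies strictly between $860.7 and $2378.4 — underbidding then forfeits a profitable win.
$2495: above both → same outcome either way.
$55.4: below both → same outcome either way.
$750.9: below both → same outcome either way.
$2477.5: above both → same outcome either way.
$2400.8: above both → same outcome either way.
Count: 0.

0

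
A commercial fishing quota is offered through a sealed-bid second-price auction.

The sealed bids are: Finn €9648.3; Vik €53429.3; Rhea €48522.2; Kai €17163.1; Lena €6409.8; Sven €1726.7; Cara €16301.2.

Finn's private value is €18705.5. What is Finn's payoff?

€0

Highest bid: Vik at €53429.3, so Vik wins.
Second-highest bid: Rhea at €48522.2 — that is the price the winner pays.
Finn did not win, so Finn pays nothing and receives nothing: payoff €0.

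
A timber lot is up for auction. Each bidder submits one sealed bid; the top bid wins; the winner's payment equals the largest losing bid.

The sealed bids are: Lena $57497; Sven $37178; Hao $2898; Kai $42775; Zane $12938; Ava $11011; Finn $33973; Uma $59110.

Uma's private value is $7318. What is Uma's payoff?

Highest bid: Uma at $59110, so Uma wins.
Second-highest bid: Lena at $57497 — that is the price the winner pays.
Uma's payoff = value − price = $7318 − $57497 = −$50179.

−$50179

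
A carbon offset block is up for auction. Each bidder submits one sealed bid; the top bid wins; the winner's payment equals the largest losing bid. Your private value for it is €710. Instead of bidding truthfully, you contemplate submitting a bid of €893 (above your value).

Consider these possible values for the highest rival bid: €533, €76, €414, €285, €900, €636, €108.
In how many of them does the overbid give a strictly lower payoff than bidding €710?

The deviation hurts exactly when the highest competing bid lies strictly between €710 and €893 — overbidding then wins at a price above your value.
€533: below both → same outcome either way.
€76: below both → same outcome either way.
€414: below both → same outcome either way.
€285: below both → same outcome either way.
€900: above both → same outcome either way.
€636: below both → same outcome either way.
€108: below both → same outcome either way.
Count: 0.

0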